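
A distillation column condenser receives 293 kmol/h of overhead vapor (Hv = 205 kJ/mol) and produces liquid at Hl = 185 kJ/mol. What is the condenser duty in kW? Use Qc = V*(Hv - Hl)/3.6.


Qc = 293 * (205 - 185) / 3.6 = 293 * 20 / 3.6 = 1628

1628 kW


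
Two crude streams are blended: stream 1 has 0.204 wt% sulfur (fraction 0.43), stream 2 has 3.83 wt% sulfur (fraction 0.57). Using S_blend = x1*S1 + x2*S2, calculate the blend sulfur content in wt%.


Linear sulfur blending: S_blend = x1*S1 + x2*S2
Contribution 1: 0.43 * 0.204 = 0.08772 wt%
Contribution 2: 0.57 * 3.83 = 2.1831 wt%
S_blend = 0.08772 + 2.1831 = 2.27082

2.27082 wt%


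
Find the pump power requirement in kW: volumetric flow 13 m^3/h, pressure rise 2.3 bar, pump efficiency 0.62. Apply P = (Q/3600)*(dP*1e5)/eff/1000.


Q = 13 / 3600 = 0.00361111 m^3/s
P = 0.00361111 * (2.3 * 1e5) / 0.62 / 1000 = 1.340

1.340 kW


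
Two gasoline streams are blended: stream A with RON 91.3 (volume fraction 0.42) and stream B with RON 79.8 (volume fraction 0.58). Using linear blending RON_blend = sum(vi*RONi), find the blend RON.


Linear blending: RON_blend = sum(vi * RONi)
Contribution 1: 0.42 * 91.3 = 38.346
Contribution 2: 0.58 * 79.8 = 46.284
RON_blend = 38.346 + 46.284 = 84.63

84.63


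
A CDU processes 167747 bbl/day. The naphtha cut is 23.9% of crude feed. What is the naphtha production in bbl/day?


Crude throughput = 167747 bbl/day
Fraction yield = 23.9%
yield = throughput * fraction / 100
yield = 167747 * 23.9 / 100 = 40091.533

40091.533 bbl/day


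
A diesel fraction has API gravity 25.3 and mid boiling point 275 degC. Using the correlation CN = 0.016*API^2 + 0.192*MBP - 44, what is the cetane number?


CN = 0.016 * 25.3^2 + 0.192 * 275 - 44
CN = 10.24144 + 52.8 - 44 = 19.04144

19.04144


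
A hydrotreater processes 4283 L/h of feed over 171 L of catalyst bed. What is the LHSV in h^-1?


LHSV = volumetric feed rate / catalyst volume
= 4283 L/h / 171 L
= 25.05 h^-1

25.05 h^-1


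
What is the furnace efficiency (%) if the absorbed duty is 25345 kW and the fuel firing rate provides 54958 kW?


Furnace efficiency = Q_absorbed / Q_fuel * 100
= 25345 / 54958 * 100 = 46.12

46.12 %


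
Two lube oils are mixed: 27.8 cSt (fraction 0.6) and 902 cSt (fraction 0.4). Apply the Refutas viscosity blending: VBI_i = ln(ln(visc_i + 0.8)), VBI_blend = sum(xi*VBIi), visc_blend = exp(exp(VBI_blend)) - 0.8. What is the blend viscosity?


Refutas method: VBN_i = 14.534*ln(ln(visc_i + 0.8)) + 10.975, blended linearly by mass fraction; since VBN is linear in VBI_i = ln(ln(visc_i + 0.8)) and the fractions sum to 1, blend VBI directly: visc = exp(exp(VBI_blend)) - 0.8
VBI_1 = ln(ln(27.8 + 0.8)) = 1.20998
VBI_2 = ln(ln(902 + 0.8)) = 1.91773
VBI_blend = 0.6 * 1.20998 + 0.4 * 1.91773 = 1.49308
visc_blend = exp(exp(1.49308)) - 0.8 = 84.89

84.89 cSt


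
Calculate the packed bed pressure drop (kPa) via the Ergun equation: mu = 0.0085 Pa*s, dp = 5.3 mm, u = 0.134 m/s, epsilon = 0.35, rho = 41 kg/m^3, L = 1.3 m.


dp = 5.3 mm = 0.0053 m
Viscous term = 150*0.0085*0.134*(1-0.35)^2 / (0.0053^2*0.35^3) = 59935.7
Inertial term = 1.75*41*0.134^2*(1-0.35) / (0.0053*0.35^3) = 3685.23
dP/L = 59935.7 + 3685.23 = 63620.9 Pa/m
dP = 63620.9 * 1.3 / 1000 = 82.71 kPa

82.71 kPa


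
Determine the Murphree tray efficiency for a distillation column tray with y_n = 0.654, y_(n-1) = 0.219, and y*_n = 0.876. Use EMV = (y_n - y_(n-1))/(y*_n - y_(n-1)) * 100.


Murphree vapor efficiency: EMV = (y_n - y_(n-1)) / (y*_n - y_(n-1)) * 100
EMV = (0.654 - 0.219) / (0.876 - 0.219) * 100 = 0.435 / 0.657 * 100 = 66.21

66.21 %


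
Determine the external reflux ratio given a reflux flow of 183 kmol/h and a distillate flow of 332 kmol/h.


Reflux ratio definition: R = L / D (liquid returned / distillate withdrawn)
L = 183 kmol/h, D = 332 kmol/h
R = 183 / 332 = 0.5512

0.5512


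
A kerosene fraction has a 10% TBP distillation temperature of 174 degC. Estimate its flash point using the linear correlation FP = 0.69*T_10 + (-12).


FP = 0.69 * 174 + (-12) = 108.06

108.06 degC


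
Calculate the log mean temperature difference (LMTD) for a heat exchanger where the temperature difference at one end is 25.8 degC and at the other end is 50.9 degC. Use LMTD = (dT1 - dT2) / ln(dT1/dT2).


LMTD = (dT1 - dT2) / ln(dT1/dT2)
= (25.8 - 50.9) / ln(25.8 / 50.9) = -25.1 / -0.679488 = 36.94

36.94 degC


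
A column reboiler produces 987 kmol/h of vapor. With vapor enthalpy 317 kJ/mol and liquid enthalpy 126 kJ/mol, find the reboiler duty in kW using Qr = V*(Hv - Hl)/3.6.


Qr = 987 * (317 - 126) / 3.6 = 987 * 191 / 3.6 = 52370

52370 kW


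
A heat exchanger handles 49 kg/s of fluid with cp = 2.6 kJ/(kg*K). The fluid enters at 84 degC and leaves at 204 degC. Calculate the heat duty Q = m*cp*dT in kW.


Q = m_dot * cp * delta_T
delta_T = 204 - 84 = 120 K
Q = 49 * 2.6 * 120
= 127.4 * 120
= 15288 kW

15288 kW


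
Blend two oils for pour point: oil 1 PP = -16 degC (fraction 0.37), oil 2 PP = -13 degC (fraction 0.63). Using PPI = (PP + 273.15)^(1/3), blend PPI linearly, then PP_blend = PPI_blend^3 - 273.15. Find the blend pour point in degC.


PPI_1 = (-16 + 273.15)^(1/3) = 6.359098
PPI_2 = (-13 + 273.15)^(1/3) = 6.383731
PPI_blend = 0.37 * 6.359098 + 0.63 * 6.383731 = 6.374617
PP_blend = 6.374617^3 - 273.15 = 259.0373 - 273.15 = -14.11

-14.11 degC


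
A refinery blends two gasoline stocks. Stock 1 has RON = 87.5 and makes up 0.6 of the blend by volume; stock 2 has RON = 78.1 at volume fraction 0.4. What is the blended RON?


Linear blending: RON_blend = sum(vi * RONi)
Contribution 1: 0.6 * 87.5 = 52.5
Contribution 2: 0.4 * 78.1 = 31.24
RON_blend = 52.5 + 31.24 = 83.74

83.74


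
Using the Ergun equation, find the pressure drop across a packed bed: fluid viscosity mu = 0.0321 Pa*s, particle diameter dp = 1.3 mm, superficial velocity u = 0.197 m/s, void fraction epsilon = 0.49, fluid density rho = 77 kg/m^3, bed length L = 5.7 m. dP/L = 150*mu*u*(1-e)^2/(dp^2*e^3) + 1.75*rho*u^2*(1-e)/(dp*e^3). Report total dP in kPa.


dp = 1.3 mm = 0.0013 m
Viscous term = 150*0.0321*0.197*(1-0.49)^2 / (0.0013^2*0.49^3) = 1240870
Inertial term = 1.75*77*0.197^2*(1-0.49) / (0.0013*0.49^3) = 17438.1
dP/L = 1240870 + 17438.1 = 1258310 Pa/m
dP = 1258310 * 5.7 / 1000 = 7172 kPa

7172 kPa


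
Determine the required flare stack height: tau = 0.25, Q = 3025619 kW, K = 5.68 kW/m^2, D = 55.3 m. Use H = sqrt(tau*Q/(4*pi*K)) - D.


tau*Q/(4*pi*K) = 0.25 * 3025619 / (4 * pi * 5.68) = 10597.3
sqrt(10597.3) = 102.943
H = 102.943 - 55.3 = 47.64

47.64 m


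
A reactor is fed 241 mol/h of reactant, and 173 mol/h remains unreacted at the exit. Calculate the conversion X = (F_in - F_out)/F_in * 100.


X = (F_in - F_out) / F_in * 100
Moles reacted = 241 - 173 = 68
X = 68 / 241 * 100
= 0.2822 * 100
= 28.22 %

28.22 %


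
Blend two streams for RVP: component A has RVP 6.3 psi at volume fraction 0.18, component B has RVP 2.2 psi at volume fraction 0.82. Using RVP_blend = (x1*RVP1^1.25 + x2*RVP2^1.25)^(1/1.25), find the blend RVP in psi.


Chevron index: RVP_blend = (sum xi*RVPi^1.25)^(1/1.25)
RVP^1.25 terms: 0.18 * 6.3^1.25 + 0.82 * 2.2^1.25 = 3.99365
RVP_blend = 3.99365^(1/1.25) = 3.028

3.028 psi


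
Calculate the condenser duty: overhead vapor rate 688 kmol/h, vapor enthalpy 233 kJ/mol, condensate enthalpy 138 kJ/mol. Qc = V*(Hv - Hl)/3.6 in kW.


Qc = 688 * (233 - 138) / 3.6 = 688 * 95 / 3.6 = 18160

18160 kW


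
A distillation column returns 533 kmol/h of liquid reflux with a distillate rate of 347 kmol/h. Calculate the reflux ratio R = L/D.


Reflux ratio definition: R = L / D (liquid returned / distillate withdrawn)
L = 533 kmol/h, D = 347 kmol/h
R = 533 / 347 = 1.536

1.536


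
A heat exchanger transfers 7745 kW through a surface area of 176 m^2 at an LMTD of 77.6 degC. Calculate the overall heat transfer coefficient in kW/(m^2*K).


From Q = U*A*LMTD, U = Q / (A * LMTD)
U = 7745 / (176 * 77.6) = 7745 / 13657.6 = 0.5671

0.5671 kW/(m^2*K)


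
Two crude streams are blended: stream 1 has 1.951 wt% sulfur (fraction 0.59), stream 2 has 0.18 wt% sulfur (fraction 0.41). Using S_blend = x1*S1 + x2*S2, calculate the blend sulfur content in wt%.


Linear sulfur blending: S_blend = x1*S1 + x2*S2
Contribution 1: 0.59 * 1.951 = 1.15109 wt%
Contribution 2: 0.41 * 0.18 = 0.0738 wt%
S_blend = 1.15109 + 0.0738 = 1.22489

1.22489 wt%


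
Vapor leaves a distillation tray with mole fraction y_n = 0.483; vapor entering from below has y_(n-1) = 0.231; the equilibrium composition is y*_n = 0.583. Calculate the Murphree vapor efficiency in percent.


Murphree vapor efficiency: EMV = (y_n - y_(n-1)) / (y*_n - y_(n-1)) * 100
EMV = (0.483 - 0.231) / (0.583 - 0.231) * 100 = 0.252 / 0.352 * 100 = 71.59

71.59 %


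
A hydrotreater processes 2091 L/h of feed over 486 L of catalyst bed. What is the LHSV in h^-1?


LHSV = volumetric feed rate / catalyst volume
= 2091 L/h / 486 L
= 4.302 h^-1

4.302 h^-1


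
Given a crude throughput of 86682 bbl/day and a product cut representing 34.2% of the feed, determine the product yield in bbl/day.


Crude throughput = 86682 bbl/day
Fraction yield = 34.2%
yield = throughput * fraction / 100
yield = 86682 * 34.2 / 100 = 29645.244

29645.244 bbl/day


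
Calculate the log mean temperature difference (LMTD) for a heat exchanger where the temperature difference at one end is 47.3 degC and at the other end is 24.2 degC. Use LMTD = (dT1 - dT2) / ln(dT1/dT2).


LMTD = (dT1 - dT2) / ln(dT1/dT2)
= (47.3 - 24.2) / ln(47.3 / 24.2) = 23.1 / 0.670158 = 34.47

34.47 degC


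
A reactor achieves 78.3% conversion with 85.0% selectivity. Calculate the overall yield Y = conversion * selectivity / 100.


Overall yield = conversion (%) * selectivity (%) / 100
Conversion = 78.3%, Selectivity = 85.0%
Y = 78.3 * 85.0 / 100
= 66.555 %

66.555 %


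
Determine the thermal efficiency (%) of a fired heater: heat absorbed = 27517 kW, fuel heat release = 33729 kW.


Furnace efficiency = Q_absorbed / Q_fuel * 100
= 27517 / 33729 * 100 = 81.58

81.58 %


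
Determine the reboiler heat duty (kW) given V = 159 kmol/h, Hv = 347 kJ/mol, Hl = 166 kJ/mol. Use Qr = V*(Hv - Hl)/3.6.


Qr = 159 * (347 - 166) / 3.6 = 159 * 181 / 3.6 = 7994

7994 kW


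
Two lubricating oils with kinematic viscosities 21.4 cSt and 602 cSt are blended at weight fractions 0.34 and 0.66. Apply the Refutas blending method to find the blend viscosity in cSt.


Refutas method: VBN_i = 14.534*ln(ln(visc_i + 0.8)) + 10.975, blended linearly by mass fraction; since VBN is linear in VBI_i = ln(ln(visc_i + 0.8)) and the fractions sum to 1, blend VBI directly: visc = exp(exp(VBI_blend)) - 0.8
VBI_1 = ln(ln(21.4 + 0.8)) = 1.13143
VBI_2 = ln(ln(602 + 0.8)) = 1.85655
VBI_blend = 0.34 * 1.13143 + 0.66 * 1.85655 = 1.61001
visc_blend = exp(exp(1.61001)) - 0.8 = 148.0

148.0 cSt


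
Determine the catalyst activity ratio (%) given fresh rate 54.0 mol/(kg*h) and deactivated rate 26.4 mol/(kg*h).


Activity (%) = (rate_used / rate_fresh) * 100
rate_used = 26.4, rate_fresh = 54.0
= (26.4 / 54.0) * 100
= 0.4889 * 100 = 48.89

48.89 %


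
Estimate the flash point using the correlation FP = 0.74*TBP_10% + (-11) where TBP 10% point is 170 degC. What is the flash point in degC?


FP = 0.74 * 170 + (-11) = 114.8

114.8 degC


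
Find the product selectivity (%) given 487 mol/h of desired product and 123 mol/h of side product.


Selectivity = desired / (desired + undesired) * 100
Total products = 487 + 123 = 610 mol/h
S = 487 / 610 * 100
= 0.7984 * 100
= 79.84 %

79.84 %


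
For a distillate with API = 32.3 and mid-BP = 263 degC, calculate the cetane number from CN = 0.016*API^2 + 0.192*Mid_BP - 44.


CN = 0.016 * 32.3^2 + 0.192 * 263 - 44
CN = 16.69264 + 50.496 - 44 = 23.18864

23.18864


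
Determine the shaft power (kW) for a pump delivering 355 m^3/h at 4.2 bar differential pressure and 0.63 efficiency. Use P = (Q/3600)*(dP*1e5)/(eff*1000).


Q = 355 / 3600 = 0.0986111 m^3/s
P = 0.0986111 * (4.2 * 1e5) / 0.63 / 1000 = 65.74

65.74 kW


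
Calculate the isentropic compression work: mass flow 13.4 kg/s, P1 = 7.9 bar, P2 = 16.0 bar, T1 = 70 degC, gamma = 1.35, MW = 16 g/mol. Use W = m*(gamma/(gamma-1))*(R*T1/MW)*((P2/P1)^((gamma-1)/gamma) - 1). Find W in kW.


Isentropic work: W = m*(gamma/(gamma-1))*(R*T1/MW)*((P2/P1)^((gamma-1)/gamma) - 1)
T1 = 70 + 273.15 = 343.15 K
Pressure ratio = 16.0 / 7.9 = 2.02532
Exponent = (1.35 - 1)/1.35 = 0.259259
(P2/P1)^exp - 1 = 2.02532^0.259259 - 1 = 0.200774
W = 13.4 * 1.35 / 0.35 * 8.314 * 343.15 / 16 * 0.200774 = 1850

1850 kW


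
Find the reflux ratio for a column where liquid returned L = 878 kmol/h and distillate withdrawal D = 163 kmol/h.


Reflux ratio definition: R = L / D (liquid returned / distillate withdrawn)
L = 878 kmol/h, D = 163 kmol/h
R = 878 / 163 = 5.387

5.387


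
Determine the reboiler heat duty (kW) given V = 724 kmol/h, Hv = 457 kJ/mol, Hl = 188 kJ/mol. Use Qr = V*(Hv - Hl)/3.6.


Qr = 724 * (457 - 188) / 3.6 = 724 * 269 / 3.6 = 54100

54100 kW


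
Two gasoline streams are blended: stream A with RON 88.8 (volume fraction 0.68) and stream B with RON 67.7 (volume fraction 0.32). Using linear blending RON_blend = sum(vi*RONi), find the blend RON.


Linear blending: RON_blend = sum(vi * RONi)
Contribution 1: 0.68 * 88.8 = 60.384
Contribution 2: 0.32 * 67.7 = 21.664
RON_blend = 60.384 + 21.664 = 82.048

82.048


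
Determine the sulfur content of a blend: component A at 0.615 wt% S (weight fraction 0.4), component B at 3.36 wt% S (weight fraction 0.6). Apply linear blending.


Linear sulfur blending: S_blend = x1*S1 + x2*S2
Contribution 1: 0.4 * 0.615 = 0.246 wt%
Contribution 2: 0.6 * 3.36 = 2.016 wt%
S_blend = 0.246 + 2.016 = 2.262

2.262 wt%


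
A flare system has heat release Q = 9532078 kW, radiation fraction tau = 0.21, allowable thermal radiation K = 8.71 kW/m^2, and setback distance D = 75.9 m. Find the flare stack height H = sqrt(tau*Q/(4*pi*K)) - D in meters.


tau*Q/(4*pi*K) = 0.21 * 9532078 / (4 * pi * 8.71) = 18288.5
sqrt(18288.5) = 135.235
H = 135.235 - 75.9 = 59.34

59.34 m


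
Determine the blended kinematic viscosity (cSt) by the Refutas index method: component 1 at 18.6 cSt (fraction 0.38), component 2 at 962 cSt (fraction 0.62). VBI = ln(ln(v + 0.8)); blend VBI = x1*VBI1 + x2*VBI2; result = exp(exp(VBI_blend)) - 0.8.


Refutas method: VBN_i = 14.534*ln(ln(visc_i + 0.8)) + 10.975, blended linearly by mass fraction; since VBN is linear in VBI_i = ln(ln(visc_i + 0.8)) and the fractions sum to 1, blend VBI directly: visc = exp(exp(VBI_blend)) - 0.8
VBI_1 = ln(ln(18.6 + 0.8)) = 1.08697
VBI_2 = ln(ln(962 + 0.8)) = 1.92714
VBI_blend = 0.38 * 1.08697 + 0.62 * 1.92714 = 1.60788
visc_blend = exp(exp(1.60788)) - 0.8 = 146.5

146.5 cSt


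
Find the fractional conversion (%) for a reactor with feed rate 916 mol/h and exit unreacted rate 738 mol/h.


X = (F_in - F_out) / F_in * 100
Moles reacted = 916 - 738 = 178
X = 178 / 916 * 100
= 0.1943 * 100
= 19.43 %

19.43 %


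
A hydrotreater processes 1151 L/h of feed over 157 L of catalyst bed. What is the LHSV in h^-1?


LHSV = volumetric feed rate / catalyst volume
= 1151 L/h / 157 L
= 7.331 h^-1

7.331 h^-1


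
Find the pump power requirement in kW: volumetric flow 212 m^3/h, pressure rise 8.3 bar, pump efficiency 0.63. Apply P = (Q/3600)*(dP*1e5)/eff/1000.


Q = 212 / 3600 = 0.0588889 m^3/s
P = 0.0588889 * (8.3 * 1e5) / 0.63 / 1000 = 77.58

77.58 kW


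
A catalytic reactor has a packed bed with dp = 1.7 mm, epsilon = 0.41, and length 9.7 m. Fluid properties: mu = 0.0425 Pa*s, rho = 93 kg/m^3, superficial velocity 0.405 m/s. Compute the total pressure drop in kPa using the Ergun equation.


dp = 1.7 mm = 0.0017 m
Viscous term = 150*0.0425*0.405*(1-0.41)^2 / (0.0017^2*0.41^3) = 4512220
Inertial term = 1.75*93*0.405^2*(1-0.41) / (0.0017*0.41^3) = 134426
dP/L = 4512220 + 134426 = 4646650 Pa/m
dP = 4646650 * 9.7 / 1000 = 45070 kPa

45070 kPa


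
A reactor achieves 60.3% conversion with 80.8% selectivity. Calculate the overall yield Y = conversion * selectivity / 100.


Overall yield = conversion (%) * selectivity (%) / 100
Conversion = 60.3%, Selectivity = 80.8%
Y = 60.3 * 80.8 / 100
= 48.7224 %

48.7224 %


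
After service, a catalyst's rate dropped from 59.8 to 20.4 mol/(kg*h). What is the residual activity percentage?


Activity (%) = (rate_used / rate_fresh) * 100
rate_used = 20.4, rate_fresh = 59.8
= (20.4 / 59.8) * 100
= 0.3411 * 100 = 34.11

34.11 %


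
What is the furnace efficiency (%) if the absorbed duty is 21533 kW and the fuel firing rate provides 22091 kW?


Furnace efficiency = Q_absorbed / Q_fuel * 100
= 21533 / 22091 * 100 = 97.47

97.47 %


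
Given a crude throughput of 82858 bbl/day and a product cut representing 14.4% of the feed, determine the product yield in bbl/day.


Crude throughput = 82858 bbl/day
Fraction yield = 14.4%
yield = throughput * fraction / 100
yield = 82858 * 14.4 / 100 = 11931.552

11931.552 bbl/day


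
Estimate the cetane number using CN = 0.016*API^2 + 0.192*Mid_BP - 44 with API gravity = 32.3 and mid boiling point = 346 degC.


CN = 0.016 * 32.3^2 + 0.192 * 346 - 44
CN = 16.69264 + 66.432 - 44 = 39.12464

39.12464


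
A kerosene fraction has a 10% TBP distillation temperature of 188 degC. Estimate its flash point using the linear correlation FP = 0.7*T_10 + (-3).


FP = 0.7 * 188 + (-3) = 128.6

128.6 degC


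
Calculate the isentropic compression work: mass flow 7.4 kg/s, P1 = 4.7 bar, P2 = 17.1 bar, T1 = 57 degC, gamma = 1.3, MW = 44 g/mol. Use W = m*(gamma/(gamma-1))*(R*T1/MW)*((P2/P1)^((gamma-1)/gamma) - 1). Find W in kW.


Isentropic work: W = m*(gamma/(gamma-1))*(R*T1/MW)*((P2/P1)^((gamma-1)/gamma) - 1)
T1 = 57 + 273.15 = 330.15 K
Pressure ratio = 17.1 / 4.7 = 3.6383
Exponent = (1.3 - 1)/1.3 = 0.230769
(P2/P1)^exp - 1 = 3.6383^0.230769 - 1 = 0.347218
W = 7.4 * 1.3 / 0.3 * 8.314 * 330.15 / 44 * 0.347218 = 694.6

694.6 kW


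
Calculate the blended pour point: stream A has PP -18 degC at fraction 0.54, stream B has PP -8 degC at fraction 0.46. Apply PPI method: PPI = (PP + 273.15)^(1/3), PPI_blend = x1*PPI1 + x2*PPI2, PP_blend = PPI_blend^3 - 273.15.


PPI_1 = (-18 + 273.15)^(1/3) = 6.342569
PPI_2 = (-8 + 273.15)^(1/3) = 6.42437
PPI_blend = 0.54 * 6.342569 + 0.46 * 6.42437 = 6.380197
PP_blend = 6.380197^3 - 273.15 = 259.7181 - 273.15 = -13.43

-13.43 degC


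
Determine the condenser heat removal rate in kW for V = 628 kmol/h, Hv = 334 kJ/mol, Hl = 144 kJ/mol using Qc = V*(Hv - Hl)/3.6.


Qc = 628 * (334 - 144) / 3.6 = 628 * 190 / 3.6 = 33140

33140 kW


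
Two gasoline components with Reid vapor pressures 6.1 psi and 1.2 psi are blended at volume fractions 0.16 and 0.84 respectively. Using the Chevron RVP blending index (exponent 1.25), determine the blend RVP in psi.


Chevron index: RVP_blend = (sum xi*RVPi^1.25)^(1/1.25)
RVP^1.25 terms: 0.16 * 6.1^1.25 + 0.84 * 1.2^1.25 = 2.58886
RVP_blend = 2.58886^(1/1.25) = 2.140

2.140 psi


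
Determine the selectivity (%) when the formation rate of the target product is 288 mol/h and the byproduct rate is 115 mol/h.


Selectivity = desired / (desired + undesired) * 100
Total products = 288 + 115 = 403 mol/h
S = 288 / 403 * 100
= 0.7146 * 100
= 71.46 %

71.46 %


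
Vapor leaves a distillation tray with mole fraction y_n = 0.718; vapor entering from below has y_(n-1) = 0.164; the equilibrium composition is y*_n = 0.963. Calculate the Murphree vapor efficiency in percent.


Murphree vapor efficiency: EMV = (y_n - y_(n-1)) / (y*_n - y_(n-1)) * 100
EMV = (0.718 - 0.164) / (0.963 - 0.164) * 100 = 0.554 / 0.799 * 100 = 69.34

69.34 %


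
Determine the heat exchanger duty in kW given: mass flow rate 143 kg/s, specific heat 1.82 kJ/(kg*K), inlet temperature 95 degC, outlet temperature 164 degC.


Q = m_dot * cp * delta_T
delta_T = 164 - 95 = 69 K
Q = 143 * 1.82 * 69
= 260.26 * 69
= 17957.94 kW

17957.94 kW


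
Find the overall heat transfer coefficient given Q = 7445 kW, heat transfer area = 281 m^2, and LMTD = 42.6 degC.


From Q = U*A*LMTD, U = Q / (A * LMTD)
U = 7445 / (281 * 42.6) = 7445 / 11970.6 = 0.6219

0.6219 kW/(m^2*K)


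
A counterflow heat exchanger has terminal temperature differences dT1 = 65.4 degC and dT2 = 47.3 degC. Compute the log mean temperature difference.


LMTD = (dT1 - dT2) / ln(dT1/dT2)
= (65.4 - 47.3) / ln(65.4 / 47.3) = 18.1 / 0.324012 = 55.86

55.86 degC


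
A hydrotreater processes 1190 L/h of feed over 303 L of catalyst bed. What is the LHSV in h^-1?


LHSV = volumetric feed rate / catalyst volume
= 1190 L/h / 303 L
= 3.927 h^-1

3.927 h^-1


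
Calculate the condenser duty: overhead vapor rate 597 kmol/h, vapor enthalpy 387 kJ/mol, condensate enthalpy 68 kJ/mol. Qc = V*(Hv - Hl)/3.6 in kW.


Qc = 597 * (387 - 68) / 3.6 = 597 * 319 / 3.6 = 52900

52900 kW


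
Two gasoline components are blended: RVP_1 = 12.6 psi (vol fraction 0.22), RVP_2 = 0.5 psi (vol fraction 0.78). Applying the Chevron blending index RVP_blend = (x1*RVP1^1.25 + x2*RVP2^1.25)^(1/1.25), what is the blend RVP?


Chevron index: RVP_blend = (sum xi*RVPi^1.25)^(1/1.25)
RVP^1.25 terms: 0.22 * 12.6^1.25 + 0.78 * 0.5^1.25 = 5.55054
RVP_blend = 5.55054^(1/1.25) = 3.940

3.940 psi


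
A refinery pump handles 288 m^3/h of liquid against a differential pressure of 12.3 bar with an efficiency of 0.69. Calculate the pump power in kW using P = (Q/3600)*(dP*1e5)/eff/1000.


Q = 288 / 3600 = 0.08 m^3/s
P = 0.08 * (12.3 * 1e5) / 0.69 / 1000 = 142.6

142.6 kW


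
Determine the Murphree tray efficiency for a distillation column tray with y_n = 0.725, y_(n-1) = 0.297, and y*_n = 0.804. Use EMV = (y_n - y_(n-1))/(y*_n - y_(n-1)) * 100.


Murphree vapor efficiency: EMV = (y_n - y_(n-1)) / (y*_n - y_(n-1)) * 100
EMV = (0.725 - 0.297) / (0.804 - 0.297) * 100 = 0.428 / 0.507 * 100 = 84.42

84.42 %


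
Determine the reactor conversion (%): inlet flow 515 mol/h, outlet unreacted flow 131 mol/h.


X = (F_in - F_out) / F_in * 100
Moles reacted = 515 - 131 = 384
X = 384 / 515 * 100
= 0.7456 * 100
= 74.56 %

74.56 %


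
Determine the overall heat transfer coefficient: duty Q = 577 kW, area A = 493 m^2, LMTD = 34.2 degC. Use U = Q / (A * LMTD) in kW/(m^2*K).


From Q = U*A*LMTD, U = Q / (A * LMTD)
U = 577 / (493 * 34.2) = 577 / 16860.6 = 0.03422

0.03422 kW/(m^2*K)


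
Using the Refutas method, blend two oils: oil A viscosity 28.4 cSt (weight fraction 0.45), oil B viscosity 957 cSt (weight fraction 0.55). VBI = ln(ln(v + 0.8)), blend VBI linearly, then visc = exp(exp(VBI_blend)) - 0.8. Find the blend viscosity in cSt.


Refutas method: VBN_i = 14.534*ln(ln(visc_i + 0.8)) + 10.975, blended linearly by mass fraction; since VBN is linear in VBI_i = ln(ln(visc_i + 0.8)) and the fractions sum to 1, blend VBI directly: visc = exp(exp(VBI_blend)) - 0.8
VBI_1 = ln(ln(28.4 + 0.8)) = 1.21615
VBI_2 = ln(ln(957 + 0.8)) = 1.92638
VBI_blend = 0.45 * 1.21615 + 0.55 * 1.92638 = 1.60678
visc_blend = exp(exp(1.60678)) - 0.8 = 145.7

145.7 cSt


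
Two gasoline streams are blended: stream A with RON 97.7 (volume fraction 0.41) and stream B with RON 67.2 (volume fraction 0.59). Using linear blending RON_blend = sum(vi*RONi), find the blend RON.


Linear blending: RON_blend = sum(vi * RONi)
Contribution 1: 0.41 * 97.7 = 40.057
Contribution 2: 0.59 * 67.2 = 39.648
RON_blend = 40.057 + 39.648 = 79.705

79.705


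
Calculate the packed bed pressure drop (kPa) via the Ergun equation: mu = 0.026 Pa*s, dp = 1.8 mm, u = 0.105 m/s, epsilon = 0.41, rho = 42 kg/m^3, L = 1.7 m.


dp = 1.8 mm = 0.0018 m
Viscous term = 150*0.026*0.105*(1-0.41)^2 / (0.0018^2*0.41^3) = 638354
Inertial term = 1.75*42*0.105^2*(1-0.41) / (0.0018*0.41^3) = 3853.84
dP/L = 638354 + 3853.84 = 642208 Pa/m
dP = 642208 * 1.7 / 1000 = 1092 kPa

1092 kPa


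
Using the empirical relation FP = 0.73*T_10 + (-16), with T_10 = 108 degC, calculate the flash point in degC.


FP = 0.73 * 108 + (-16) = 62.84

62.84 degC


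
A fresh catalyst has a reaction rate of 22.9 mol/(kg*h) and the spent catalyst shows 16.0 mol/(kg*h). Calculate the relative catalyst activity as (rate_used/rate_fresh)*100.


Activity (%) = (rate_used / rate_fresh) * 100
rate_used = 16.0, rate_fresh = 22.9
= (16.0 / 22.9) * 100
= 0.6987 * 100 = 69.87

69.87 %


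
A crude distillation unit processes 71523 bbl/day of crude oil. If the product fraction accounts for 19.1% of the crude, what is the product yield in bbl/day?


Crude throughput = 71523 bbl/day
Fraction yield = 19.1%
yield = throughput * fraction / 100
yield = 71523 * 19.1 / 100 = 13660.893

13660.893 bbl/day


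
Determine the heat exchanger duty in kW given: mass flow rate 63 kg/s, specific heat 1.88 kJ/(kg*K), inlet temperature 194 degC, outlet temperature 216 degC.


Q = m_dot * cp * delta_T
delta_T = 216 - 194 = 22 K
Q = 63 * 1.88 * 22
= 118.44 * 22
= 2605.68 kW

2605.68 kW


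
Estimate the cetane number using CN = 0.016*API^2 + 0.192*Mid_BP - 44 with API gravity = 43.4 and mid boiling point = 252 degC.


CN = 0.016 * 43.4^2 + 0.192 * 252 - 44
CN = 30.13696 + 48.384 - 44 = 34.52096

34.52096


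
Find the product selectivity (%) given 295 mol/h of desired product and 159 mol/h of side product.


Selectivity = desired / (desired + undesired) * 100
Total products = 295 + 159 = 454 mol/h
S = 295 / 454 * 100
= 0.6498 * 100
= 64.98 %

64.98 %


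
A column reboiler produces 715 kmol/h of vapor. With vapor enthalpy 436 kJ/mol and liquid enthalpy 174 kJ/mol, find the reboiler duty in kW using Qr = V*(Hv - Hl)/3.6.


Qr = 715 * (436 - 174) / 3.6 = 715 * 262 / 3.6 = 52040

52040 kW


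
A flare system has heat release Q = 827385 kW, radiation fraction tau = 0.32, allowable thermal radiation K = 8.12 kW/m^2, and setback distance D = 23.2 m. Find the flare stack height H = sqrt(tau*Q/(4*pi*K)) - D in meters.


tau*Q/(4*pi*K) = 0.32 * 827385 / (4 * pi * 8.12) = 2594.73
sqrt(2594.73) = 50.9385
H = 50.9385 - 23.2 = 27.74

27.74 m


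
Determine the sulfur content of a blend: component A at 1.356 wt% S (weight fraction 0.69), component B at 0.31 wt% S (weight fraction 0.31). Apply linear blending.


Linear sulfur blending: S_blend = x1*S1 + x2*S2
Contribution 1: 0.69 * 1.356 = 0.93564 wt%
Contribution 2: 0.31 * 0.31 = 0.0961 wt%
S_blend = 0.93564 + 0.0961 = 1.03174

1.03174 wt%


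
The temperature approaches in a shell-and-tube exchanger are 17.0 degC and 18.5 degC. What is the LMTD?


LMTD = (dT1 - dT2) / ln(dT1/dT2)
= (17.0 - 18.5) / ln(17.0 / 18.5) = -1.5 / -0.0845574 = 17.74

17.74 degC


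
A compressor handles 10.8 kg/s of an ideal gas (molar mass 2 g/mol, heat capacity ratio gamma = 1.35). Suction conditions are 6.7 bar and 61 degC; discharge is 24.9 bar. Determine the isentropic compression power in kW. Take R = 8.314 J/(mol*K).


Isentropic work: W = m*(gamma/(gamma-1))*(R*T1/MW)*((P2/P1)^((gamma-1)/gamma) - 1)
T1 = 61 + 273.15 = 334.15 K
Pressure ratio = 24.9 / 6.7 = 3.71642
Exponent = (1.35 - 1)/1.35 = 0.259259
(P2/P1)^exp - 1 = 3.71642^0.259259 - 1 = 0.405432
W = 10.8 * 1.35 / 0.35 * 8.314 * 334.15 / 2 * 0.405432 = 23460

23460 kW


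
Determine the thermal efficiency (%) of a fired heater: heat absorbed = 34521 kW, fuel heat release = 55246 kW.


Furnace efficiency = Q_absorbed / Q_fuel * 100
= 34521 / 55246 * 100 = 62.49

62.49 %


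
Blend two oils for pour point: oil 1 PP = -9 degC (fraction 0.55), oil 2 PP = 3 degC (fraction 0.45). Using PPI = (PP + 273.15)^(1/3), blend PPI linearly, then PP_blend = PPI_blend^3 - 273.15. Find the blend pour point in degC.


PPI_1 = (-9 + 273.15)^(1/3) = 6.416283
PPI_2 = (3 + 273.15)^(1/3) = 6.512009
PPI_blend = 0.55 * 6.416283 + 0.45 * 6.512009 = 6.45936
PP_blend = 6.45936^3 - 273.15 = 269.506 - 273.15 = -3.64

-3.64 degC


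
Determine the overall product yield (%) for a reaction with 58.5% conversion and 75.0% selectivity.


Overall yield = conversion (%) * selectivity (%) / 100
Conversion = 58.5%, Selectivity = 75.0%
Y = 58.5 * 75.0 / 100
= 43.875 %

43.875 %


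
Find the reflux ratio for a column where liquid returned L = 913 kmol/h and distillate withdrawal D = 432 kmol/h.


Reflux ratio definition: R = L / D (liquid returned / distillate withdrawn)
L = 913 kmol/h, D = 432 kmol/h
R = 913 / 432 = 2.113

2.113


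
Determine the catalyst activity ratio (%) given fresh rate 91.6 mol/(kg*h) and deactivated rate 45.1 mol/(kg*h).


Activity (%) = (rate_used / rate_fresh) * 100
rate_used = 45.1, rate_fresh = 91.6
= (45.1 / 91.6) * 100
= 0.4924 * 100 = 49.24

49.24 %


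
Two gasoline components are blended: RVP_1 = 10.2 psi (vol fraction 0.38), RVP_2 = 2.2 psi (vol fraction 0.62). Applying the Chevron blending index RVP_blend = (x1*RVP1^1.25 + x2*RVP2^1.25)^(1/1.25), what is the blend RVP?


Chevron index: RVP_blend = (sum xi*RVPi^1.25)^(1/1.25)
RVP^1.25 terms: 0.38 * 10.2^1.25 + 0.62 * 2.2^1.25 = 8.58801
RVP_blend = 8.58801^(1/1.25) = 5.586

5.586 psi


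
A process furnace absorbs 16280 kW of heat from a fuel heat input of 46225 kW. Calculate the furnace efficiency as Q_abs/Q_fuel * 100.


Furnace efficiency = Q_absorbed / Q_fuel * 100
= 16280 / 46225 * 100 = 35.22

35.22 %


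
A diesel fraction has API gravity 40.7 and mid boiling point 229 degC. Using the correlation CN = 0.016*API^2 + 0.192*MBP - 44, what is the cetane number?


CN = 0.016 * 40.7^2 + 0.192 * 229 - 44
CN = 26.50384 + 43.968 - 44 = 26.47184

26.47184


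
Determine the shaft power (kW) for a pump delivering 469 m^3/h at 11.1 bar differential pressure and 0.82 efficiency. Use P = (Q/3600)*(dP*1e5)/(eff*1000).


Q = 469 / 3600 = 0.130278 m^3/s
P = 0.130278 * (11.1 * 1e5) / 0.82 / 1000 = 176.4

176.4 kW


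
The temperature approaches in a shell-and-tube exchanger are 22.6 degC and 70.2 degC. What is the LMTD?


LMTD = (dT1 - dT2) / ln(dT1/dT2)
= (22.6 - 70.2) / ln(22.6 / 70.2) = -47.6 / -1.1334 = 42.00

42.00 degC


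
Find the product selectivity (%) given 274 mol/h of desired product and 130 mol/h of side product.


Selectivity = desired / (desired + undesired) * 100
Total products = 274 + 130 = 404 mol/h
S = 274 / 404 * 100
= 0.6782 * 100
= 67.82 %

67.82 %


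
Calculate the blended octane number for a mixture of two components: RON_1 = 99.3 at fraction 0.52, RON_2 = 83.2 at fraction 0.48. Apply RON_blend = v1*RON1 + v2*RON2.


Linear blending: RON_blend = sum(vi * RONi)
Contribution 1: 0.52 * 99.3 = 51.636
Contribution 2: 0.48 * 83.2 = 39.936
RON_blend = 51.636 + 39.936 = 91.572

91.572


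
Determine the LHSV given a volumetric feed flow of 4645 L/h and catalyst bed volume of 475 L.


LHSV = volumetric feed rate / catalyst volume
= 4645 L/h / 475 L
= 9.779 h^-1

9.779 h^-1


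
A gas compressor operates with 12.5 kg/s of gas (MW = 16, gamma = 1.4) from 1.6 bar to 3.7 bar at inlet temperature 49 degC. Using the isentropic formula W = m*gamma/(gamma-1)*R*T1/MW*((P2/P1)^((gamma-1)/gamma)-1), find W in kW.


Isentropic work: W = m*(gamma/(gamma-1))*(R*T1/MW)*((P2/P1)^((gamma-1)/gamma) - 1)
T1 = 49 + 273.15 = 322.15 K
Pressure ratio = 3.7 / 1.6 = 2.3125
Exponent = (1.4 - 1)/1.4 = 0.285714
(P2/P1)^exp - 1 = 2.3125^0.285714 - 1 = 0.270642
W = 12.5 * 1.4 / 0.4 * 8.314 * 322.15 / 16 * 0.270642 = 1982

1982 kW


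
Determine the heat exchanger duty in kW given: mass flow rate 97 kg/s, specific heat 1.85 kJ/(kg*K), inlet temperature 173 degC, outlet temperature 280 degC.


Q = m_dot * cp * delta_T
delta_T = 280 - 173 = 107 K
Q = 97 * 1.85 * 107
= 179.45 * 107
= 19201.15 kW

19201.15 kW


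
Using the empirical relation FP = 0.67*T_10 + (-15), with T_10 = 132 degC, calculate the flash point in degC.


FP = 0.67 * 132 + (-15) = 73.44

73.44 degC


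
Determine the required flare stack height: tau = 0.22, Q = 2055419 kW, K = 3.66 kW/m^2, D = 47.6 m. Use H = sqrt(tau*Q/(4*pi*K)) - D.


tau*Q/(4*pi*K) = 0.22 * 2055419 / (4 * pi * 3.66) = 9831.78
sqrt(9831.78) = 99.1553
H = 99.1553 - 47.6 = 51.56

51.56 m


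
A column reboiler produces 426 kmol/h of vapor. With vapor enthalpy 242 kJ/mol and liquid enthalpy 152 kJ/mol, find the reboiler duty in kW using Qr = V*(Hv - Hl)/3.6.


Qr = 426 * (242 - 152) / 3.6 = 426 * 90 / 3.6 = 10650

10650 kW


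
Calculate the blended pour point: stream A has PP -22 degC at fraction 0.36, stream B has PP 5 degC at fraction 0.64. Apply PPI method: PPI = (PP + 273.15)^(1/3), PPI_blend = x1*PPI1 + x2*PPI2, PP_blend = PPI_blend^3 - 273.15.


PPI_1 = (-22 + 273.15)^(1/3) = 6.30925
PPI_2 = (5 + 273.15)^(1/3) = 6.527693
PPI_blend = 0.36 * 6.30925 + 0.64 * 6.527693 = 6.449054
PP_blend = 6.449054^3 - 273.15 = 268.2181 - 273.15 = -4.93

-4.93 degC


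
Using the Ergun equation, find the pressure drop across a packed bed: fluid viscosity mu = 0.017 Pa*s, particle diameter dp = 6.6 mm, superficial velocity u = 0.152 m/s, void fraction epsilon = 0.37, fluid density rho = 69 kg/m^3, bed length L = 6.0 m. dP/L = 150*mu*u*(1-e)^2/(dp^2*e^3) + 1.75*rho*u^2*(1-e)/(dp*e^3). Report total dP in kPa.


dp = 6.6 mm = 0.0066 m
Viscous term = 150*0.017*0.152*(1-0.37)^2 / (0.0066^2*0.37^3) = 69722.3
Inertial term = 1.75*69*0.152^2*(1-0.37) / (0.0066*0.37^3) = 5257.34
dP/L = 69722.3 + 5257.34 = 74979.6 Pa/m
dP = 74979.6 * 6.0 / 1000 = 449.9 kPa

449.9 kPa


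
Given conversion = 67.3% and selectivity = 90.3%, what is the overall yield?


Overall yield = conversion (%) * selectivity (%) / 100
Conversion = 67.3%, Selectivity = 90.3%
Y = 67.3 * 90.3 / 100
= 60.7719 %

60.7719 %


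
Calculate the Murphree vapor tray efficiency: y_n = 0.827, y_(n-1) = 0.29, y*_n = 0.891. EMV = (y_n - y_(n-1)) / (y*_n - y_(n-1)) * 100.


Murphree vapor efficiency: EMV = (y_n - y_(n-1)) / (y*_n - y_(n-1)) * 100
EMV = (0.827 - 0.29) / (0.891 - 0.29) * 100 = 0.537 / 0.601 * 100 = 89.35

89.35 %


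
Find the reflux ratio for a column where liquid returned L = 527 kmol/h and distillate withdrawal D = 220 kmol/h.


Reflux ratio definition: R = L / D (liquid returned / distillate withdrawn)
L = 527 kmol/h, D = 220 kmol/h
R = 527 / 220 = 2.395

2.395


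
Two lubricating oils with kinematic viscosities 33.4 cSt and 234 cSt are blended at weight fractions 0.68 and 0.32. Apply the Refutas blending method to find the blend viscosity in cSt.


Refutas method: VBN_i = 14.534*ln(ln(visc_i + 0.8)) + 10.975, blended linearly by mass fraction; since VBN is linear in VBI_i = ln(ln(visc_i + 0.8)) and the fractions sum to 1, blend VBI directly: visc = exp(exp(VBI_blend)) - 0.8
VBI_1 = ln(ln(33.4 + 0.8)) = 1.26193
VBI_2 = ln(ln(234 + 0.8)) = 1.69722
VBI_blend = 0.68 * 1.26193 + 0.32 * 1.69722 = 1.40122
visc_blend = exp(exp(1.40122)) - 0.8 = 57.18

57.18 cSt


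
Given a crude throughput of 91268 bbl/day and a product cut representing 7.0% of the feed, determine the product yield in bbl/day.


Crude throughput = 91268 bbl/day
Fraction yield = 7.0%
yield = throughput * fraction / 100
yield = 91268 * 7.0 / 100 = 6388.76

6388.76 bbl/day


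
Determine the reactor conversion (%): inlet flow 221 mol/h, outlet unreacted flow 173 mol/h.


X = (F_in - F_out) / F_in * 100
Moles reacted = 221 - 173 = 48
X = 48 / 221 * 100
= 0.2172 * 100
= 21.72 %

21.72 %


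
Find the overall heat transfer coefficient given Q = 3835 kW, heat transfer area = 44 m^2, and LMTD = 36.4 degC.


From Q = U*A*LMTD, U = Q / (A * LMTD)
U = 3835 / (44 * 36.4) = 3835 / 1601.6 = 2.394

2.394 kW/(m^2*K)


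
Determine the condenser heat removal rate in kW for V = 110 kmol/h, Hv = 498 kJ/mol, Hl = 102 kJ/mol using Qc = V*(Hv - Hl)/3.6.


Qc = 110 * (498 - 102) / 3.6 = 110 * 396 / 3.6 = 12100

12100 kW


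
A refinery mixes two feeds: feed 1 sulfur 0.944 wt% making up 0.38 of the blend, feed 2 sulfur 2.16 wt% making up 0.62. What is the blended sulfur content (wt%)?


Linear sulfur blending: S_blend = x1*S1 + x2*S2
Contribution 1: 0.38 * 0.944 = 0.35872 wt%
Contribution 2: 0.62 * 2.16 = 1.3392 wt%
S_blend = 0.35872 + 1.3392 = 1.69792

1.69792 wt%


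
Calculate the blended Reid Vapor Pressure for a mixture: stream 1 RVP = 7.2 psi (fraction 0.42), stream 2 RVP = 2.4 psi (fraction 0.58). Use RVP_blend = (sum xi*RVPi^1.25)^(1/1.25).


Chevron index: RVP_blend = (sum xi*RVPi^1.25)^(1/1.25)
RVP^1.25 terms: 0.42 * 7.2^1.25 + 0.58 * 2.4^1.25 = 6.68611
RVP_blend = 6.68611^(1/1.25) = 4.572

4.572 psi


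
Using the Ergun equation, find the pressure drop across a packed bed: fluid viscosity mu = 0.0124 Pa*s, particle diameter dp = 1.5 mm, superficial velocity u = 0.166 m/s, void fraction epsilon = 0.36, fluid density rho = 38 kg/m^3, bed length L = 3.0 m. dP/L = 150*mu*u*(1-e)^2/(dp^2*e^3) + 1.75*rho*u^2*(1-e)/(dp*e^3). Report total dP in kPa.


dp = 1.5 mm = 0.0015 m
Viscous term = 150*0.0124*0.166*(1-0.36)^2 / (0.0015^2*0.36^3) = 1204730
Inertial term = 1.75*38*0.166^2*(1-0.36) / (0.0015*0.36^3) = 16757.9
dP/L = 1204730 + 16757.9 = 1221490 Pa/m
dP = 1221490 * 3.0 / 1000 = 3664 kPa

3664 kPa


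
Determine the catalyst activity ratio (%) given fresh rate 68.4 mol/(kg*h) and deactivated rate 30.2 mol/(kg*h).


Activity (%) = (rate_used / rate_fresh) * 100
rate_used = 30.2, rate_fresh = 68.4
= (30.2 / 68.4) * 100
= 0.4415 * 100 = 44.15

44.15 %


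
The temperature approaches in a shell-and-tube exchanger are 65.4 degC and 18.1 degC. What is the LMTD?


LMTD = (dT1 - dT2) / ln(dT1/dT2)
= (65.4 - 18.1) / ln(65.4 / 18.1) = 47.3 / 1.28461 = 36.82

36.82 degC


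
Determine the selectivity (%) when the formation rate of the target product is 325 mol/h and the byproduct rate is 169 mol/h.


Selectivity = desired / (desired + undesired) * 100
Total products = 325 + 169 = 494 mol/h
S = 325 / 494 * 100
= 0.6579 * 100
= 65.79 %

65.79 %


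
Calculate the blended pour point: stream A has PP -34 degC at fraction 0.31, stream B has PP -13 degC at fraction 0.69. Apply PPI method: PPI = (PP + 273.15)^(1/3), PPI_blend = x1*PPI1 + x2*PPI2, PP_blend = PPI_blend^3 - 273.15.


PPI_1 = (-34 + 273.15)^(1/3) = 6.20712
PPI_2 = (-13 + 273.15)^(1/3) = 6.383731
PPI_blend = 0.31 * 6.20712 + 0.69 * 6.383731 = 6.328982
PP_blend = 6.328982^3 - 273.15 = 253.5138 - 273.15 = -19.64

-19.64 degC


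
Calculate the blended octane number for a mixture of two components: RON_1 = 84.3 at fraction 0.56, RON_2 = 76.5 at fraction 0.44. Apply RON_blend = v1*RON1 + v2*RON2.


Linear blending: RON_blend = sum(vi * RONi)
Contribution 1: 0.56 * 84.3 = 47.208
Contribution 2: 0.44 * 76.5 = 33.66
RON_blend = 47.208 + 33.66 = 80.868

80.868


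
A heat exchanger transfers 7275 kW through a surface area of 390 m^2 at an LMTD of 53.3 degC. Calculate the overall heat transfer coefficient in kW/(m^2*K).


From Q = U*A*LMTD, U = Q / (A * LMTD)
U = 7275 / (390 * 53.3) = 7275 / 20787 = 0.3500

0.3500 kW/(m^2*K)


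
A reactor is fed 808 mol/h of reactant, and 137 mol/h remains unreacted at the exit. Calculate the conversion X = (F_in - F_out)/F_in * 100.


X = (F_in - F_out) / F_in * 100
Moles reacted = 808 - 137 = 671
X = 671 / 808 * 100
= 0.8304 * 100
= 83.04 %

83.04 %


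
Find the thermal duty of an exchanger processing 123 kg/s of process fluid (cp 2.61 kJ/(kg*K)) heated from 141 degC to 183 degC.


Q = m_dot * cp * delta_T
delta_T = 183 - 141 = 42 K
Q = 123 * 2.61 * 42
= 321.03 * 42
= 13483.26 kW

13483.26 kW


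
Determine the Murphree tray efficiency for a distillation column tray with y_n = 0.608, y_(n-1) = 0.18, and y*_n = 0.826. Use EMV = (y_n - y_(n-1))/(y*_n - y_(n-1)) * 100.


Murphree vapor efficiency: EMV = (y_n - y_(n-1)) / (y*_n - y_(n-1)) * 100
EMV = (0.608 - 0.18) / (0.826 - 0.18) * 100 = 0.428 / 0.646 * 100 = 66.25

66.25 %


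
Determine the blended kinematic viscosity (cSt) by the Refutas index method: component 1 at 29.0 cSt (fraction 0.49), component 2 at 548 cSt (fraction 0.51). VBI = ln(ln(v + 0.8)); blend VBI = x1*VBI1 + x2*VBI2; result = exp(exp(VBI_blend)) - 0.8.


Refutas method: VBN_i = 14.534*ln(ln(visc_i + 0.8)) + 10.975, blended linearly by mass fraction; since VBN is linear in VBI_i = ln(ln(visc_i + 0.8)) and the fractions sum to 1, blend VBI directly: visc = exp(exp(VBI_blend)) - 0.8
VBI_1 = ln(ln(29.0 + 0.8)) = 1.22216
VBI_2 = ln(ln(548 + 0.8)) = 1.84178
VBI_blend = 0.49 * 1.22216 + 0.51 * 1.84178 = 1.53817
visc_blend = exp(exp(1.53817)) - 0.8 = 104.4

104.4 cSt
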